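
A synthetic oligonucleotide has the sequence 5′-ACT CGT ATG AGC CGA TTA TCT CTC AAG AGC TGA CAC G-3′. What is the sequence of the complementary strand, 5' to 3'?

The complement of ACTCGTATGAGCCGATTATCTCTCAAGAGCTGACACG is TGAGCATACTCGGCTAATAGAGAGTTCTCGACTGTGC (A↔T, G↔C). DNA strands are antiparallel, so the complementary strand runs 3'→5'; reversing gives the 5'→3' form.

5'-CGTGTCAGCTCTTGAGAGATAATCGGCTCATACGAGT-3'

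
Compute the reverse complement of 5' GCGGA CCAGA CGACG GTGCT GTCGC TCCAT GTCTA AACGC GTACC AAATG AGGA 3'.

5'-TCCTCATTTGGTACGCGTTTAGACATGGAGCGACAGCACCGTCGTCTGGTCCGC-3'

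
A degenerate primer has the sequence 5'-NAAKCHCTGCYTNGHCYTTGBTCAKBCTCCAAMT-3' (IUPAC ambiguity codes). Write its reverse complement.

5'-AKTTGGAGVMTGAVCAARGDCNARGCAGDGMTTN-3'

Standard pairs A↔T, G↔C; ambiguity codes pair Y↔R, M↔K, B↔V, H↔D, N↔N. Complement (NTTMGDGACGRANCDGRAACVAGTMVGAGGTTKA), then reverse for 5'→3'.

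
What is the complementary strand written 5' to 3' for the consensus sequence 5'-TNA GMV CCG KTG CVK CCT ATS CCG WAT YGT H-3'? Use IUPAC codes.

Standard pairs A↔T, G↔C; ambiguity codes pair Y↔R, M↔K, W↔W, S↔S, H↔D, V↔B, N↔N. Complement (ANTCKBGGCMACGBMGGATASGGCWTARCAD), then reverse for 5'→3'.

5'-DACRATWCGGSATAGGMBGCAMCGGBKCTNA-3'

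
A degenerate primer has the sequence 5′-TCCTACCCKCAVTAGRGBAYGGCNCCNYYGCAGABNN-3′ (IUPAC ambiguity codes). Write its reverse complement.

5'-NNVTCTGCRRNGGNGCCRTVCYCTABTGMGGGTAGGA-3'

Standard pairs A↔T, G↔C; ambiguity codes pair R↔Y, K↔M, B↔V, N↔N. Complement (AGGATGGGMGTBATCYCVTRCCGNGGNRRCGTCTVNN), then reverse for 5'→3'.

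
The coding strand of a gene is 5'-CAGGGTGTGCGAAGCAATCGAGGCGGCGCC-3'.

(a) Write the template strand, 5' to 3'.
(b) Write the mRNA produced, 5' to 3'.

(a) 5'-GGCGCCGCCTCGATTGCTTCGCACACCCTG-3'
(b) 5'-CAGGGUGUGCGAAGCAAUCGAGGCGGCGCC-3'

(a) The template strand is the reverse complement of the coding strand: complement GTCCCACACGCTTCGTTAGCTCCGCCGCGG, then reverse.
(b) mRNA matches the coding strand with T→U.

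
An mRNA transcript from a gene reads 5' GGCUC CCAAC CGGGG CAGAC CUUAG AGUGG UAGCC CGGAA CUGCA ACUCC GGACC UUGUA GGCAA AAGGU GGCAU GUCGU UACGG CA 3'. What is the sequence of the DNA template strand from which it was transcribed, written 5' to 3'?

Replace U with T to get the coding DNA strand: GGCTCCCAACCGGGGCAGACCTTAGAGTGGTAGCCCGGAACTGCAACTCCGGACCTTGTAGGCAAAAGGTGGCATGTCGTTACGGCA. The template strand is its reverse complement (complement CCGAGGGTTGGCCCCGTCTGGAATCTCACCATCGGGCCTTGACGTTGAGGCCTGGAACATCCGTTTTCCACCGTACAGCAATGCCGT, then reverse).

5′-TGCCGTAACGACATGCCACCTTTTGCCTACAAGGTCCGGAGTTGCAGTTCCGGGCTACCACTCTAAGGTCTGCCCCGGTTGGGAGCC-3′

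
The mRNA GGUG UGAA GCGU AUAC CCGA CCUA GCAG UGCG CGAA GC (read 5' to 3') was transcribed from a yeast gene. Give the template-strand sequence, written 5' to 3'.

5′-GCTTCGCGCACTGCTAGGTCGGGTATACGCTTCACACC-3′

Replace U with T to get the coding DNA strand: GGTGTGAAGCGTATACCCGACCTAGCAGTGCGCGAAGC. The template strand is its reverse complement (complement CCACACTTCGCATATGGGCTGGATCGTCACGCGCTTCG, then reverse).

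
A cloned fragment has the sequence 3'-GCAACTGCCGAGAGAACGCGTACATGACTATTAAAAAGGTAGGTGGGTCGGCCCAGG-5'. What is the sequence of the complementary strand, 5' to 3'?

The strand is given 3'→5', so its complement runs 5'→3' in the same left-to-right order: pair each base A↔T, G↔C.

5'-CGTTGACGGCTCTCTTGCGCATGTACTGATAATTTTTCCATCCACCCAGCCGGGTCC-3'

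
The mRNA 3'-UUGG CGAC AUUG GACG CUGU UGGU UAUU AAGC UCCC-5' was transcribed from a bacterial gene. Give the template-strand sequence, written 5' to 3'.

5'-AACCGCTGTAACCTGCGACAACCAATAATTCGAGGG-3'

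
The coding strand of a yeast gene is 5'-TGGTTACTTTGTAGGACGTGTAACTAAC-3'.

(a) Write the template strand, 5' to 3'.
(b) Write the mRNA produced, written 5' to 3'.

(a) The template strand is the reverse complement of the coding strand: complement ACCAATGAAACATCCTGCACATTGATTG, then reverse.
(b) mRNA matches the coding strand with T→U.

(a) 5′-GTTAGTTACACGTCCTACAAAGTAACCA-3′
(b) 5'-UGGUUACUUUGUAGGACGUGUAACUAAC-3'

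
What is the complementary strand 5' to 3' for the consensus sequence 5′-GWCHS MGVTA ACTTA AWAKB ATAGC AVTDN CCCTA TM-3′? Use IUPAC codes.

5′-KATAGGGNHABTGCTATVMTWTTAAGTTABCKSDGWC-3′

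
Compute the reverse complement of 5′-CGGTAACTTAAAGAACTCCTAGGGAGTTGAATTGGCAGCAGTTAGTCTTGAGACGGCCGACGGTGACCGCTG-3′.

5'-CAGCGGTCACCGTCGGCCGTCTCAAGACTAACTGCTGCCAATTCAACTCCCTAGGAGTTCTTTAAGTTACCG-3'

Reading the sequence 3'→5' and pairing each base (A↔T, G↔C) gives the reverse complement directly.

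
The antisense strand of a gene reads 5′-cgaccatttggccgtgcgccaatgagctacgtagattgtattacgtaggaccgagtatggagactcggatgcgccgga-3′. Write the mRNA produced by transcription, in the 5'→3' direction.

RNA polymerase reads the template 3'→5' and synthesizes mRNA 5'→3' by base-pairing (A→U, T→A, G↔C). The complement of the template is GCTGGTAAACCGGCACGCGGTTACTCGATGCATCTAACATAATGCATCCTGGCTCATACCTCTGAGCCTACGCGGCCT; antiparallel, so 5'→3' the coding strand is TCCGGCGCATCCGAGTCTCCATACTCGGTCCTACGTAATACAATCTACGTAGCTCATTGGCGCACGGCCAAATGGTCG. Replace T with U for the mRNA.

5'-UCCGGCGCAUCCGAGUCUCCAUACUCGGUCCUACGUAAUACAAUCUACGUAGCUCAUUGGCGCACGGCCAAAUGGUCG-3'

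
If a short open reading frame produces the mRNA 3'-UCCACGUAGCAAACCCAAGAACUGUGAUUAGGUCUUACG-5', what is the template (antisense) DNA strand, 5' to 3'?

5′-AGGTGCATCGTTTGGGTTCTTGACACTAATCCAGAATGC-3′

Written 5'→3' the mRNA is GCAUUCUGGAUUAGUGUCAAGAACCCAAACGAUGCACCU, so the coding DNA strand is GCATTCTGGATTAGTGTCAAGAACCCAAACGATGCACCT. The template is its reverse complement.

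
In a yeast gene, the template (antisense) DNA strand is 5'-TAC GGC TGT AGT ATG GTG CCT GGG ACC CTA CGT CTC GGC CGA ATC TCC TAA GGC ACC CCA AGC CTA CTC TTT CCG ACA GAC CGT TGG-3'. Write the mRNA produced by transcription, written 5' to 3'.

5'-CCAACGGUCUGUCGGAAAGAGUAGGCUUGGGGUGCCUUAGGAGAUUCGGCCGAGACGUAGGGUCCCAGGCACCAUACUACAGCCGUA-3'

The mRNA has the sequence of the coding strand (reverse complement of the template) with T→U. Reverse complement of TACGGCTGTAGTATGGTGCCTGGGACCCTACGTCTCGGCCGAATCTCCTAAGGCACCCCAAGCCTACTCTTTCCGACAGACCGTTGG is CCAACGGTCTGTCGGAAAGAGTAGGCTTGGGGTGCCTTAGGAGATTCGGCCGAGACGTAGGGTCCCAGGCACCATACTACAGCCGTA; then T→U.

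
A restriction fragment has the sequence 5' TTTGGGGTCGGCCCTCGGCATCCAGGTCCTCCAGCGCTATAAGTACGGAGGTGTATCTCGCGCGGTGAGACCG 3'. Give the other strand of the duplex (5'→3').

5'-CGGTCTCACCGCGCGAGATACACCTCCGTACTTATAGCGCTGGAGGACCTGGATGCCGAGGGCCGACCCCAAA-3'

The complement of TTTGGGGTCGGCCCTCGGCATCCAGGTCCTCCAGCGCTATAAGTACGGAGGTGTATCTCGCGCGGTGAGACCG is AAACCCCAGCCGGGAGCCGTAGGTCCAGGAGGTCGCGATATTCATGCCTCCACATAGAGCGCGCCACTCTGGC (A↔T, G↔C). DNA strands are antiparallel, so the complementary strand runs 3'→5'; reversing gives the 5'→3' form.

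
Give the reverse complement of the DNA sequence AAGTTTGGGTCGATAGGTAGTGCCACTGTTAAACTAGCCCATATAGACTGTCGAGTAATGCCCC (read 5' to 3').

Complement each base (A↔T, G↔C): TTCAAACCCAGCTATCCATCACGGTGACAATTTGATCGGGTATATCTGACAGCTCATTACGGGG. Then reverse.

5'-GGGGCATTACTCGACAGTCTATATGGGCTAGTTTAACAGTGGCACTACCTATCGACCCAAACTT-3'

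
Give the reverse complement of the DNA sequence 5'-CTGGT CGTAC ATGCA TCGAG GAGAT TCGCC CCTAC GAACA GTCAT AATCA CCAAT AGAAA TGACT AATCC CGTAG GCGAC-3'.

5'-GTCGCCTACGGGATTAGTCATTTCTATTGGTGATTATGACTGTTCGTAGGGGCGAATCTCCTCGATGCATGTACGACCAG-3'

Reading the sequence 3'→5' and pairing each base (A↔T, G↔C) gives the reverse complement directly.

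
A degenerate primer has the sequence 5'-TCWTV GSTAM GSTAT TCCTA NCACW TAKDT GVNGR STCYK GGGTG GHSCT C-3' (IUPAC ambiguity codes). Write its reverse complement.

5'-GAGSDCCACCCMRGASYCNBCAHMTAWGTGNTAGGAATASCKTASCBAWGA-3'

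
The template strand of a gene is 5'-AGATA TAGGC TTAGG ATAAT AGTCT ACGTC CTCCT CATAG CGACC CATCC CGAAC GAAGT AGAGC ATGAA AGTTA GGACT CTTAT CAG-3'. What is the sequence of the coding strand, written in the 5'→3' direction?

5'-CTGATAAGAGTCCTAACTTTCATGCTCTACTTCGTTCGGGATGGGTCGCTATGAGGAGGACGTAGACTATTATCCTAAGCCTATATCT-3'

The coding strand is complementary and antiparallel to the template: take the complement (A↔T, G↔C) and reverse.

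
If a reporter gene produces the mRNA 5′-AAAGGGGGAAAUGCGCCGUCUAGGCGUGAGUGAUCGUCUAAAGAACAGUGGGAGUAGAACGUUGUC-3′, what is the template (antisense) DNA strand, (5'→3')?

5'-GACAACGTTCTACTCCCACTGTTCTTTAGACGATCACTCACGCCTAGACGGCGCATTTCCCCCTTT-3'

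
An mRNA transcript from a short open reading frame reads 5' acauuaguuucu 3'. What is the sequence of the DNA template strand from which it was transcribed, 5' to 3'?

Replace U with T to get the coding DNA strand: ACATTAGTTTCT. The template strand is its reverse complement (complement TGTAATCAAAGA, then reverse).

5'-AGAAACTAATGT-3'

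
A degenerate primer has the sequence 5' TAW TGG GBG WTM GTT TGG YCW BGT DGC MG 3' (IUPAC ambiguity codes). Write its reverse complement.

Standard pairs A↔T, G↔C; ambiguity codes pair Y↔R, M↔K, W↔W, B↔V, D↔H. Complement (ATWACCCVCWAKCAAACCRGWVCAHCGKC), then reverse for 5'→3'.

5'-CKGCHACVWGRCCAAACKAWCVCCCAWTA-3'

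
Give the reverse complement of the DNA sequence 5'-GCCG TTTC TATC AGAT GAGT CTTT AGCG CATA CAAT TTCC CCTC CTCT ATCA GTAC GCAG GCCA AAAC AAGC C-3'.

5'-GGCTTGTTTTGGCCTGCGTACTGATAGAGGAGGGGAAATTGTATGCGCTAAAGACTCATCTGATAGAAACGGC-3'

Reading the sequence 3'→5' and pairing each base (A↔T, G↔C) gives the reverse complement directly.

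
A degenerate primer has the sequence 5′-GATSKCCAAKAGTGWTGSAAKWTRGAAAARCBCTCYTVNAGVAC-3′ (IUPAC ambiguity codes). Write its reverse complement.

5'-GTBCTNBARGAGVGYTTTTCYAWMTTSCAWCACTMTTGGMSATC-3'

Standard pairs A↔T, G↔C; ambiguity codes pair R↔Y, K↔M, W↔W, S↔S, B↔V, N↔N. Complement (CTASMGGTTMTCACWACSTTMWAYCTTTTYGVGAGRABNTCBTG), then reverse for 5'→3'.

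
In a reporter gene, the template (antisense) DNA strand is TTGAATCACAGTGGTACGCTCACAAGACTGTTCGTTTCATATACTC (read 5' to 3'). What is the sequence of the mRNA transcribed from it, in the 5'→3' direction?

5'-GAGUAUAUGAAACGAACAGUCUUGUGAGCGUACCACUGUGAUUCAA-3'

The mRNA has the sequence of the coding strand (reverse complement of the template) with T→U. Reverse complement of TTGAATCACAGTGGTACGCTCACAAGACTGTTCGTTTCATATACTC is GAGTATATGAAACGAACAGTCTTGTGAGCGTACCACTGTGATTCAA; then T→U.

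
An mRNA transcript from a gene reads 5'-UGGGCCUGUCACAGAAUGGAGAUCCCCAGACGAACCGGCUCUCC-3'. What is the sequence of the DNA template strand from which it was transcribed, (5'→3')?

5'-GGAGAGCCGGTTCGTCTGGGGATCTCCATTCTGTGACAGGCCCA-3'

Replace U with T to get the coding DNA strand: TGGGCCTGTCACAGAATGGAGATCCCCAGACGAACCGGCTCTCC. The template strand is its reverse complement (complement ACCCGGACAGTGTCTTACCTCTAGGGGTCTGCTTGGCCGAGAGG, then reverse).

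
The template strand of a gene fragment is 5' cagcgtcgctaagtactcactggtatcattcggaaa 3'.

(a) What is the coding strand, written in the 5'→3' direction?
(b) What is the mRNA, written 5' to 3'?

(a) The coding strand is the reverse complement of the template: complement GTCGCAGCGATTCATGAGTGACCATAGTAAGCCTTT, then reverse.
(b) mRNA has the coding-strand sequence with T→U.

(a) 5′-TTTCCGAATGATACCAGTGAGTACTTAGCGACGCTG-3′
(b) 5'-UUUCCGAAUGAUACCAGUGAGUACUUAGCGACGCUG-3'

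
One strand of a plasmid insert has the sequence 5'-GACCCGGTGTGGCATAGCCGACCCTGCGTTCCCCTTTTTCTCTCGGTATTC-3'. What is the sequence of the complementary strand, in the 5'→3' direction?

5'-GAATACCGAGAGAAAAAGGGGAACGCAGGGTCGGCTATGCCACACCGGGTC-3'

Pairing A↔T and G↔C gives CTGGGCCACACCGTATCGGCTGGGACGCAAGGGGAAAAAGAGAGCCATAAG, running 3'→5'. Reverse for the 5'→3' convention.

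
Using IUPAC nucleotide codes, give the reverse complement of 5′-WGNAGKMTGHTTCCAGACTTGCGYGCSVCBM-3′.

5′-KVGBSGCRCGCAAGTCTGGAADCAKMCTNCW-3′

Standard pairs A↔T, G↔C; ambiguity codes pair Y↔R, M↔K, W↔W, S↔S, B↔V, H↔D, N↔N. Complement (WCNTCMKACDAAGGTCTGAACGCRCGSBGVK), then reverse for 5'→3'.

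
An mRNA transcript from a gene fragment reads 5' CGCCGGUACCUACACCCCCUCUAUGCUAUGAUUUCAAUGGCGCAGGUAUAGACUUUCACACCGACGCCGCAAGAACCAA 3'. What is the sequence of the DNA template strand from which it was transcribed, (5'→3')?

Replace U with T to get the coding DNA strand: CGCCGGTACCTACACCCCCTCTATGCTATGATTTCAATGGCGCAGGTATAGACTTTCACACCGACGCCGCAAGAACCAA. The template strand is its reverse complement (complement GCGGCCATGGATGTGGGGGAGATACGATACTAAAGTTACCGCGTCCATATCTGAAAGTGTGGCTGCGGCGTTCTTGGTT, then reverse).

5'-TTGGTTCTTGCGGCGTCGGTGTGAAAGTCTATACCTGCGCCATTGAAATCATAGCATAGAGGGGGTGTAGGTACCGGCG-3'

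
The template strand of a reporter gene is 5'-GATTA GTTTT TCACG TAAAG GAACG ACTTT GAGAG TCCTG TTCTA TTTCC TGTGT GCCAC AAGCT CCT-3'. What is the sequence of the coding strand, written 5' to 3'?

5′-AGGAGCTTGTGGCACACAGGAAATAGAACAGGACTCTCAAAGTCGTTCCTTTACGTGAAAAACTAATC-3′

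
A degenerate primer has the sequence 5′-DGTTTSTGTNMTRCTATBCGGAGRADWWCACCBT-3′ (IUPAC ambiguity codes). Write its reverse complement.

Standard pairs A↔T, G↔C; ambiguity codes pair R↔Y, M↔K, W↔W, S↔S, B↔V, D↔H, N↔N. Complement (HCAAASACANKAYGATAVGCCTCYTHWWGTGGVA), then reverse for 5'→3'.

5'-AVGGTGWWHTYCTCCGVATAGYAKNACASAAACH-3'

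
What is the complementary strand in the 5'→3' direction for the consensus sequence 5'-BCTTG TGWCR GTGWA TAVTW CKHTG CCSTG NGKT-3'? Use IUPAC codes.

5'-AMCNCASGGCADMGWABTATWCACYGWCACAAGV-3'

Standard pairs A↔T, G↔C; ambiguity codes pair R↔Y, K↔M, W↔W, S↔S, B↔V, H↔D, N↔N. Complement (VGAACACWGYCACWTATBAWGMDACGGSACNCMA), then reverse for 5'→3'.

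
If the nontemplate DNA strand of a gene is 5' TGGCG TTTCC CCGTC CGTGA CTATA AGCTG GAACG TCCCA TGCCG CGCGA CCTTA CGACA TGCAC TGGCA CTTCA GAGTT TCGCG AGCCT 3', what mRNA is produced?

The mRNA is synthesized from the template strand, so it matches the coding strand with T replaced by U.

5'-UGGCGUUUCCCCGUCCGUGACUAUAAGCUGGAACGUCCCAUGCCGCGCGACCUUACGACAUGCACUGGCACUUCAGAGUUUCGCGAGCCU-3'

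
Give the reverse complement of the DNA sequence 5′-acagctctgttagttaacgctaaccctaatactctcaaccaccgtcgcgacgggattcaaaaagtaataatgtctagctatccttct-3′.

5'-AGAAGGATAGCTAGACATTATTACTTTTTGAATCCCGTCGCGACGGTGGTTGAGAGTATTAGGGTTAGCGTTAACTAACAGAGCTGT-3'

Complement each base (A↔T, G↔C): TGTCGAGACAATCAATTGCGATTGGGATTATGAGAGTTGGTGGCAGCGCTGCCCTAAGTTTTTCATTATTACAGATCGATAGGAAGA. Then reverse.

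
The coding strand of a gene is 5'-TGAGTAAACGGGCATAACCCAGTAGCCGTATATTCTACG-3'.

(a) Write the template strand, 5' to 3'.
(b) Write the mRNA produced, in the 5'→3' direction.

(a) 5′-CGTAGAATATACGGCTACTGGGTTATGCCCGTTTACTCA-3′
(b) 5′-UGAGUAAACGGGCAUAACCCAGUAGCCGUAUAUUCUACG-3′

(a) The template strand is the reverse complement of the coding strand: complement ACTCATTTGCCCGTATTGGGTCATCGGCATATAAGATGC, then reverse.
(b) mRNA matches the coding strand with T→U.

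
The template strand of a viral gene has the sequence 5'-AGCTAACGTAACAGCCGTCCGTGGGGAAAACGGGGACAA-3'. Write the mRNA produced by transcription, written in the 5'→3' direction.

The mRNA has the sequence of the coding strand (reverse complement of the template) with T→U. Reverse complement of AGCTAACGTAACAGCCGTCCGTGGGGAAAACGGGGACAA is TTGTCCCCGTTTTCCCCACGGACGGCTGTTACGTTAGCT; then T→U.

5'-UUGUCCCCGUUUUCCCCACGGACGGCUGUUACGUUAGCU-3'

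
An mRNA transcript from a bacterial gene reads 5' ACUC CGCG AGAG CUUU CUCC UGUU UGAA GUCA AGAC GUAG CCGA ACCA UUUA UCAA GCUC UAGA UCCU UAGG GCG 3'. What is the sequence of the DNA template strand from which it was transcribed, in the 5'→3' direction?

5'-CGCCCTAAGGATCTAGAGCTTGATAAATGGTTCGGCTACGTCTTGACTTCAAACAGGAGAAAGCTCTCGCGGAGT-3'

Replace U with T to get the coding DNA strand: ACTCCGCGAGAGCTTTCTCCTGTTTGAAGTCAAGACGTAGCCGAACCATTTATCAAGCTCTAGATCCTTAGGGCG. The template strand is its reverse complement (complement TGAGGCGCTCTCGAAAGAGGACAAACTTCAGTTCTGCATCGGCTTGGTAAATAGTTCGAGATCTAGGAATCCCGC, then reverse).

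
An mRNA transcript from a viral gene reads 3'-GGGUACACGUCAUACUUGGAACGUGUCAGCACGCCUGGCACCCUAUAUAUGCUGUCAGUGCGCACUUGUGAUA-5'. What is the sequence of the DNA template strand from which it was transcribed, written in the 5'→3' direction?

5'-CCCATGTGCAGTATGAACCTTGCACAGTCGTGCGGACCGTGGGATATATACGACAGTCACGCGTGAACACTAT-3'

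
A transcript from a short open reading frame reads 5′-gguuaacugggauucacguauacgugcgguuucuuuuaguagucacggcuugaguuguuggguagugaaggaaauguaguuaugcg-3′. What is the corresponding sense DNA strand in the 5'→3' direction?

5'-GGTTAACTGGGATTCACGTATACGTGCGGTTTCTTTTAGTAGTCACGGCTTGAGTTGTTGGGTAGTGAAGGAAATGTAGTTATGCG-3'

The coding DNA strand has the same 5'→3' sequence as the mRNA with U replaced by T.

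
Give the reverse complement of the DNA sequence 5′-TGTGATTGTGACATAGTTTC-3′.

Reading the sequence 3'→5' and pairing each base (A↔T, G↔C) gives the reverse complement directly.

5'-GAAACTATGTCACAATCACA-3'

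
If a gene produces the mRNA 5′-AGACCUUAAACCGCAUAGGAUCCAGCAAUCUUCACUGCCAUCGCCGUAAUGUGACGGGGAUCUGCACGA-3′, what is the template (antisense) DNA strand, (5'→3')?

5'-TCGTGCAGATCCCCGTCACATTACGGCGATGGCAGTGAAGATTGCTGGATCCTATGCGGTTTAAGGTCT-3'

Replace U with T to get the coding DNA strand: AGACCTTAAACCGCATAGGATCCAGCAATCTTCACTGCCATCGCCGTAATGTGACGGGGATCTGCACGA. The template strand is its reverse complement (complement TCTGGAATTTGGCGTATCCTAGGTCGTTAGAAGTGACGGTAGCGGCATTACACTGCCCCTAGACGTGCT, then reverse).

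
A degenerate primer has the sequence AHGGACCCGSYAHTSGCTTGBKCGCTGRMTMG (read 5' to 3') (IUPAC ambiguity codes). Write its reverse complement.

Standard pairs A↔T, G↔C; ambiguity codes pair R↔Y, M↔K, S↔S, B↔V, H↔D. Complement (TDCCTGGGCSRTDASCGAACVMGCGACYKAKC), then reverse for 5'→3'.

5'-CKAKYCAGCGMVCAAGCSADTRSCGGGTCCDT-3'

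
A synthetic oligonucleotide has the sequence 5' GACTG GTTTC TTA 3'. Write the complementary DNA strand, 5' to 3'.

The complement of GACTGGTTTCTTA is CTGACCAAAGAAT (A↔T, G↔C). DNA strands are antiparallel, so the complementary strand runs 3'→5'; reversing gives the 5'→3' form.

5′-TAAGAAACCAGTC-3′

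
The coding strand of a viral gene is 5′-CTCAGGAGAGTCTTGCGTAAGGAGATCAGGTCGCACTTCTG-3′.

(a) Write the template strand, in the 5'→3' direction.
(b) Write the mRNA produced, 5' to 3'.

(a) 5'-CAGAAGTGCGACCTGATCTCCTTACGCAAGACTCTCCTGAG-3'
(b) 5′-CUCAGGAGAGUCUUGCGUAAGGAGAUCAGGUCGCACUUCUG-3′

(a) The template strand is the reverse complement of the coding strand: complement GAGTCCTCTCAGAACGCATTCCTCTAGTCCAGCGTGAAGAC, then reverse.
(b) mRNA matches the coding strand with T→U.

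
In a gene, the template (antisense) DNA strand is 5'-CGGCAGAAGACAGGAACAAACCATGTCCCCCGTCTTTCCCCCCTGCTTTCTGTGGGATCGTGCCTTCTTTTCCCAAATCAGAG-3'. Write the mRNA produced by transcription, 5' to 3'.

The mRNA has the sequence of the coding strand (reverse complement of the template) with T→U. Reverse complement of CGGCAGAAGACAGGAACAAACCATGTCCCCCGTCTTTCCCCCCTGCTTTCTGTGGGATCGTGCCTTCTTTTCCCAAATCAGAG is CTCTGATTTGGGAAAAGAAGGCACGATCCCACAGAAAGCAGGGGGGAAAGACGGGGGACATGGTTTGTTCCTGTCTTCTGCCG; then T→U.

5'-CUCUGAUUUGGGAAAAGAAGGCACGAUCCCACAGAAAGCAGGGGGGAAAGACGGGGGACAUGGUUUGUUCCUGUCUUCUGCCG-3'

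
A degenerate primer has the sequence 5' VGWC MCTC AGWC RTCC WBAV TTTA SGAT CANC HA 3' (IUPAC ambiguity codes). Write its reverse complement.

5'-TDGNTGATCSTAAABTVWGGAYGWCTGAGKGWCB-3'

Standard pairs A↔T, G↔C; ambiguity codes pair R↔Y, M↔K, W↔W, S↔S, B↔V, H↔D, N↔N. Complement (BCWGKGAGTCWGYAGGWVTBAAATSCTAGTNGDT), then reverse for 5'→3'.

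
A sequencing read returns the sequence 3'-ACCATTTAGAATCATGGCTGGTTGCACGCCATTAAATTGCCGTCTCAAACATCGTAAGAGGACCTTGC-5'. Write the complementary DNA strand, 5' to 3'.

The strand is given 3'→5', so its complement runs 5'→3' in the same left-to-right order: pair each base A↔T, G↔C.

5'-TGGTAAATCTTAGTACCGACCAACGTGCGGTAATTTAACGGCAGAGTTTGTAGCATTCTCCTGGAACG-3'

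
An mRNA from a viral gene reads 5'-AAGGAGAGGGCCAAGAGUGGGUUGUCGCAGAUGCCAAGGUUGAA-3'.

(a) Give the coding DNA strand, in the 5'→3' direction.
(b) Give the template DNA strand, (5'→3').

(a) The coding strand matches the mRNA with U→T.
(b) The template strand is the reverse complement of the coding strand.

(a) 5'-AAGGAGAGGGCCAAGAGTGGGTTGTCGCAGATGCCAAGGTTGAA-3'
(b) 5'-TTCAACCTTGGCATCTGCGACAACCCACTCTTGGCCCTCTCCTT-3'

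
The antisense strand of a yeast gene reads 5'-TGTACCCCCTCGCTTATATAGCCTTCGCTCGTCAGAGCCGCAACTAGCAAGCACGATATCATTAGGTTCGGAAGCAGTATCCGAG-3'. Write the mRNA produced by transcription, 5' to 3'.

RNA polymerase reads the template 3'→5' and synthesizes mRNA 5'→3' by base-pairing (A→U, T→A, G↔C). The complement of the template is ACATGGGGGAGCGAATATATCGGAAGCGAGCAGTCTCGGCGTTGATCGTTCGTGCTATAGTAATCCAAGCCTTCGTCATAGGCTC; antiparallel, so 5'→3' the coding strand is CTCGGATACTGCTTCCGAACCTAATGATATCGTGCTTGCTAGTTGCGGCTCTGACGAGCGAAGGCTATATAAGCGAGGGGGTACA. Replace T with U for the mRNA.

5'-CUCGGAUACUGCUUCCGAACCUAAUGAUAUCGUGCUUGCUAGUUGCGGCUCUGACGAGCGAAGGCUAUAUAAGCGAGGGGGUACA-3'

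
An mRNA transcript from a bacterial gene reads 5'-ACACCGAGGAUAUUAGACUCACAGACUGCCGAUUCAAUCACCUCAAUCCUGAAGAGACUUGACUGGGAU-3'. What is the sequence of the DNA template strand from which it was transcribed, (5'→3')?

5'-ATCCCAGTCAAGTCTCTTCAGGATTGAGGTGATTGAATCGGCAGTCTGTGAGTCTAATATCCTCGGTGT-3'

Replace U with T to get the coding DNA strand: ACACCGAGGATATTAGACTCACAGACTGCCGATTCAATCACCTCAATCCTGAAGAGACTTGACTGGGAT. The template strand is its reverse complement (complement TGTGGCTCCTATAATCTGAGTGTCTGACGGCTAAGTTAGTGGAGTTAGGACTTCTCTGAACTGACCCTA, then reverse).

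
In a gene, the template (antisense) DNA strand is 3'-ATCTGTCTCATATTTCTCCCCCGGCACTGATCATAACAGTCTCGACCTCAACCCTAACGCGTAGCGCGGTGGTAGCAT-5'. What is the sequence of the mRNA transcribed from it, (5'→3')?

Reading the template 3'→5' as shown, RNA polymerase pairs each base (A→U, T→A, G↔C) to build mRNA 5'→3' directly.

5'-UAGACAGAGUAUAAAGAGGGGGCCGUGACUAGUAUUGUCAGAGCUGGAGUUGGGAUUGCGCAUCGCGCCACCAUCGUA-3'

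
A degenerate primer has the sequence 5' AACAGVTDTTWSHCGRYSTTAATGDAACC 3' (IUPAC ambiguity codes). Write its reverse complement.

5'-GGTTHCATTAASRYCGDSWAAHABCTGTT-3'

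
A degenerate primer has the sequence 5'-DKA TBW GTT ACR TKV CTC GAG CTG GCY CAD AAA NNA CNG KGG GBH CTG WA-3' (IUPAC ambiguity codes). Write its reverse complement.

Standard pairs A↔T, G↔C; ambiguity codes pair R↔Y, K↔M, W↔W, B↔V, D↔H, N↔N. Complement (HMTAVWCAATGYAMBGAGCTCGACCGRGTHTTTNNTGNCMCCCVDGACWT), then reverse for 5'→3'.

5'-TWCAGDVCCCMCNGTNNTTTHTGRGCCAGCTCGAGBMAYGTAACWVATMH-3'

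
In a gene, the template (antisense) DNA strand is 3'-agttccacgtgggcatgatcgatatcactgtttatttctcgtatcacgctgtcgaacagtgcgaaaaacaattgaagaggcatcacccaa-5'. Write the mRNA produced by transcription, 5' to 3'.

Reading the template 3'→5' as shown, RNA polymerase pairs each base (A→U, T→A, G↔C) to build mRNA 5'→3' directly.

5'-UCAAGGUGCACCCGUACUAGCUAUAGUGACAAAUAAAGAGCAUAGUGCGACAGCUUGUCACGCUUUUUGUUAACUUCUCCGUAGUGGGUU-3'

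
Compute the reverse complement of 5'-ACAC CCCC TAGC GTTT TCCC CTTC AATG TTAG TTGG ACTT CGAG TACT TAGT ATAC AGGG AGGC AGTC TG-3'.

Complement each base (A↔T, G↔C): TGTGGGGGATCGCAAAAGGGGAAGTTACAATCAACCTGAAGCTCATGAATCATATGTCCCTCCGTCAGAC. Then reverse.

5'-CAGACTGCCTCCCTGTATACTAAGTACTCGAAGTCCAACTAACATTGAAGGGGAAAACGCTAGGGGGTGT-3'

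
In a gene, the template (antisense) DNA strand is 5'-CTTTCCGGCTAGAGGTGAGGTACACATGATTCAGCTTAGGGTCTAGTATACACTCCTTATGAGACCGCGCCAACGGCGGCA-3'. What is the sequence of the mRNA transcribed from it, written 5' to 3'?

RNA polymerase reads the template 3'→5' and synthesizes mRNA 5'→3' by base-pairing (A→U, T→A, G↔C). The complement of the template is GAAAGGCCGATCTCCACTCCATGTGTACTAAGTCGAATCCCAGATCATATGTGAGGAATACTCTGGCGCGGTTGCCGCCGT; antiparallel, so 5'→3' the coding strand is TGCCGCCGTTGGCGCGGTCTCATAAGGAGTGTATACTAGACCCTAAGCTGAATCATGTGTACCTCACCTCTAGCCGGAAAG. Replace T with U for the mRNA.

5'-UGCCGCCGUUGGCGCGGUCUCAUAAGGAGUGUAUACUAGACCCUAAGCUGAAUCAUGUGUACCUCACCUCUAGCCGGAAAG-3'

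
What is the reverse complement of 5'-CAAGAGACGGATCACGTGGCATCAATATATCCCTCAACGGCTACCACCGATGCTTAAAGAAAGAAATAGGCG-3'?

Complement each base (A↔T, G↔C): GTTCTCTGCCTAGTGCACCGTAGTTATATAGGGAGTTGCCGATGGTGGCTACGAATTTCTTTCTTTATCCGC. Then reverse.

5′-CGCCTATTTCTTTCTTTAAGCATCGGTGGTAGCCGTTGAGGGATATATTGATGCCACGTGATCCGTCTCTTG-3′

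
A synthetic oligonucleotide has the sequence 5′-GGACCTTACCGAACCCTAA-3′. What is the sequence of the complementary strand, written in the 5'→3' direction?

5'-TTAGGGTTCGGTAAGGTCC-3'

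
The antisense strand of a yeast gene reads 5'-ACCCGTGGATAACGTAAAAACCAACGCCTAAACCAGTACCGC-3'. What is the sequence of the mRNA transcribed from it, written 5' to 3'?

5′-GCGGUACUGGUUUAGGCGUUGGUUUUUACGUUAUCCACGGGU-3′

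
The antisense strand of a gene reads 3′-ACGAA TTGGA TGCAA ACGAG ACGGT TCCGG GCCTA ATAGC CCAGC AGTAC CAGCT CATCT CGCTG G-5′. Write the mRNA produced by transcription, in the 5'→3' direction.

Reading the template 3'→5' as shown, RNA polymerase pairs each base (A→U, T→A, G↔C) to build mRNA 5'→3' directly.

5′-UGCUUAACCUACGUUUGCUCUGCCAAGGCCCGGAUUAUCGGGUCGUCAUGGUCGAGUAGAGCGACC-3′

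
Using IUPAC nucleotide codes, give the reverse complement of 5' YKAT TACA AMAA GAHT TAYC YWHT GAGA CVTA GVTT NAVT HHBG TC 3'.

5'-GACVDDABTNAABCTABGTCTCADWRGRTAADTCTTKTTGTAATMR-3'

Standard pairs A↔T, G↔C; ambiguity codes pair Y↔R, M↔K, W↔W, B↔V, H↔D, N↔N. Complement (RMTAATGTTKTTCTDAATRGRWDACTCTGBATCBAANTBADDVCAG), then reverse for 5'→3'.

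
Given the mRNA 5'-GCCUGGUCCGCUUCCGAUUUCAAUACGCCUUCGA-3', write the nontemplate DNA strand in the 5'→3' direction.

5′-GCCTGGTCCGCTTCCGATTTCAATACGCCTTCGA-3′

The coding DNA strand has the same 5'→3' sequence as the mRNA with U replaced by T.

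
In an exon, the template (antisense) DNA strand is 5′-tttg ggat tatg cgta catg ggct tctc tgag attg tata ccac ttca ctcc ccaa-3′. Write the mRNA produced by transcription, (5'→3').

5'-UUGGGGAGUGAAGUGGUAUACAAUCUCAGAGAAGCCCAUGUACGCAUAAUCCCAAA-3'

RNA polymerase reads the template 3'→5' and synthesizes mRNA 5'→3' by base-pairing (A→U, T→A, G↔C). The complement of the template is AAACCCTAATACGCATGTACCCGAAGAGACTCTAACATATGGTGAAGTGAGGGGTT; antiparallel, so 5'→3' the coding strand is TTGGGGAGTGAAGTGGTATACAATCTCAGAGAAGCCCATGTACGCATAATCCCAAA. Replace T with U for the mRNA.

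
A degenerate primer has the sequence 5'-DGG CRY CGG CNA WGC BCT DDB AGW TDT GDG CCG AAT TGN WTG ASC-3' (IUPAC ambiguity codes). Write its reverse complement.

5'-GSTCAWNCAATTCGGCHCAHAWCTVHHAGVGCWTNGCCGRYGCCH-3'

Standard pairs A↔T, G↔C; ambiguity codes pair R↔Y, W↔W, S↔S, B↔V, D↔H, N↔N. Complement (HCCGYRGCCGNTWCGVGAHHVTCWAHACHCGGCTTAACNWACTSG), then reverse for 5'→3'.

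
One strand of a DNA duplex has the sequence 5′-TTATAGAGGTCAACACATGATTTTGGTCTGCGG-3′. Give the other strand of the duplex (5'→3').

5′-CCGCAGACCAAAATCATGTGTTGACCTCTATAA-3′

Pairing A↔T and G↔C gives AATATCTCCAGTTGTGTACTAAAACCAGACGCC, running 3'→5'. Reverse for the 5'→3' convention.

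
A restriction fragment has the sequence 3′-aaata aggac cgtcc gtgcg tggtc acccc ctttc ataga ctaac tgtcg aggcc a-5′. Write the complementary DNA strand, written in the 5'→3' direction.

5'-TTTATTCCTGGCAGGCACGCACCAGTGGGGGAAAGTATCTGATTGACAGCTCCGGT-3'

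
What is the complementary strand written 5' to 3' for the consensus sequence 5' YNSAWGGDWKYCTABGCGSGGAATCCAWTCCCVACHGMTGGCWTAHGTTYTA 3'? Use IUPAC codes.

5'-TARAACDTAWGCCAKCDGTBGGGAWTGGATTCCSCGCVTAGRMWHCCWTSNR-3'

Standard pairs A↔T, G↔C; ambiguity codes pair Y↔R, M↔K, W↔W, S↔S, B↔V, D↔H, N↔N. Complement (RNSTWCCHWMRGATVCGCSCCTTAGGTWAGGGBTGDCKACCGWATDCAARAT), then reverse for 5'→3'.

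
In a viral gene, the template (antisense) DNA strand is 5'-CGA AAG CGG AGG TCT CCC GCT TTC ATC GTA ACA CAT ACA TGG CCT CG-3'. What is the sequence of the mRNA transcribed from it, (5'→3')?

RNA polymerase reads the template 3'→5' and synthesizes mRNA 5'→3' by base-pairing (A→U, T→A, G↔C). The complement of the template is GCTTTCGCCTCCAGAGGGCGAAAGTAGCATTGTGTATGTACCGGAGC; antiparallel, so 5'→3' the coding strand is CGAGGCCATGTATGTGTTACGATGAAAGCGGGAGACCTCCGCTTTCG. Replace T with U for the mRNA.

5′-CGAGGCCAUGUAUGUGUUACGAUGAAAGCGGGAGACCUCCGCUUUCG-3′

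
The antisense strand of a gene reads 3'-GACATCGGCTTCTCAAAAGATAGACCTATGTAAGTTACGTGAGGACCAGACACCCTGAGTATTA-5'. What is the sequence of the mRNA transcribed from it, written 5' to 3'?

5'-CUGUAGCCGAAGAGUUUUCUAUCUGGAUACAUUCAAUGCACUCCUGGUCUGUGGGACUCAUAAU-3'

Reading the template 3'→5' as shown, RNA polymerase pairs each base (A→U, T→A, G↔C) to build mRNA 5'→3' directly.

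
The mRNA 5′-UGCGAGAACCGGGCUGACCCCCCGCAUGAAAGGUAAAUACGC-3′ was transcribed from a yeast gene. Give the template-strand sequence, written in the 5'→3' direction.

Replace U with T to get the coding DNA strand: TGCGAGAACCGGGCTGACCCCCCGCATGAAAGGTAAATACGC. The template strand is its reverse complement (complement ACGCTCTTGGCCCGACTGGGGGGCGTACTTTCCATTTATGCG, then reverse).

5'-GCGTATTTACCTTTCATGCGGGGGGTCAGCCCGGTTCTCGCA-3'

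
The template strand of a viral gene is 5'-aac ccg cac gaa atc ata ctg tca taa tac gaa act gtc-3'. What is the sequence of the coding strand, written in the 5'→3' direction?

5'-GACAGTTTCGTATTATGACAGTATGATTTCGTGCGGGTT-3'

The coding strand is complementary and antiparallel to the template: take the complement (A↔T, G↔C) and reverse.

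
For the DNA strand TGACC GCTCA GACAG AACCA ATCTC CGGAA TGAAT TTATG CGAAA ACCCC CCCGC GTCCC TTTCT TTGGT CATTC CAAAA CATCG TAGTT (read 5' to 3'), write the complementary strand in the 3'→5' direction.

3'-ACTGGCGAGTCTGTCTTGGTTAGAGGCCTTACTTAAATACGCTTTTGGGGGGGCGCAGGGAAAGAAACCAGTAAGGTTTTGTAGCATCAA-5'

Base-pairing A↔T, G↔C gives the complement. The complementary strand is antiparallel, so paired with a 5'→3' strand it runs 3'→5'.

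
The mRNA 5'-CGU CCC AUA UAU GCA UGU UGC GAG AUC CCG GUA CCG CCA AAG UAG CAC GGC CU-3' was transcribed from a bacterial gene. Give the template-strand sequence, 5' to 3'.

5'-AGGCCGTGCTACTTTGGCGGTACCGGGATCTCGCAACATGCATATATGGGACG-3'

Replace U with T to get the coding DNA strand: CGTCCCATATATGCATGTTGCGAGATCCCGGTACCGCCAAAGTAGCACGGCCT. The template strand is its reverse complement (complement GCAGGGTATATACGTACAACGCTCTAGGGCCATGGCGGTTTCATCGTGCCGGA, then reverse).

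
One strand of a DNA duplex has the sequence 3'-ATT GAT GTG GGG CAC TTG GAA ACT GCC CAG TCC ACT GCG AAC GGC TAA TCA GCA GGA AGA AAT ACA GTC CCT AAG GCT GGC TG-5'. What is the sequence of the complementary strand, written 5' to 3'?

The strand is given 3'→5', so its complement runs 5'→3' in the same left-to-right order: pair each base A↔T, G↔C.

5'-TAACTACACCCCGTGAACCTTTGACGGGTCAGGTGACGCTTGCCGATTAGTCGTCCTTCTTTATGTCAGGGATTCCGACCGAC-3'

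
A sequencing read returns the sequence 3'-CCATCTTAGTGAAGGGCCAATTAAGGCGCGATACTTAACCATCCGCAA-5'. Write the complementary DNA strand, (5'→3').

The strand is given 3'→5', so its complement runs 5'→3' in the same left-to-right order: pair each base A↔T, G↔C.

5'-GGTAGAATCACTTCCCGGTTAATTCCGCGCTATGAATTGGTAGGCGTT-3'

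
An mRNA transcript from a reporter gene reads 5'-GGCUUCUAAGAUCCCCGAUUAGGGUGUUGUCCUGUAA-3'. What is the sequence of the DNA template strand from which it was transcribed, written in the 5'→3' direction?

5'-TTACAGGACAACACCCTAATCGGGGATCTTAGAAGCC-3'

Replace U with T to get the coding DNA strand: GGCTTCTAAGATCCCCGATTAGGGTGTTGTCCTGTAA. The template strand is its reverse complement (complement CCGAAGATTCTAGGGGCTAATCCCACAACAGGACATT, then reverse).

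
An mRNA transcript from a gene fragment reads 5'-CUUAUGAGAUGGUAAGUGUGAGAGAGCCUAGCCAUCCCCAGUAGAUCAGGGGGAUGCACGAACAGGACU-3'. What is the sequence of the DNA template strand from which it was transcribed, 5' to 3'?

Replace U with T to get the coding DNA strand: CTTATGAGATGGTAAGTGTGAGAGAGCCTAGCCATCCCCAGTAGATCAGGGGGATGCACGAACAGGACT. The template strand is its reverse complement (complement GAATACTCTACCATTCACACTCTCTCGGATCGGTAGGGGTCATCTAGTCCCCCTACGTGCTTGTCCTGA, then reverse).

5'-AGTCCTGTTCGTGCATCCCCCTGATCTACTGGGGATGGCTAGGCTCTCTCACACTTACCATCTCATAAG-3'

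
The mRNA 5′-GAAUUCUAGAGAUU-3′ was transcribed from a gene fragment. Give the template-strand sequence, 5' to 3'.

5'-AATCTCTAGAATTC-3'

Replace U with T to get the coding DNA strand: GAATTCTAGAGATT. The template strand is its reverse complement (complement CTTAAGATCTCTAA, then reverse).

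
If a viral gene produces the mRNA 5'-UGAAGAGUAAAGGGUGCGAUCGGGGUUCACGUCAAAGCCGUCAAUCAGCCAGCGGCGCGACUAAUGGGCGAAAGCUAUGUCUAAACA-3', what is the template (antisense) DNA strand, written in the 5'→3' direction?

Replace U with T to get the coding DNA strand: TGAAGAGTAAAGGGTGCGATCGGGGTTCACGTCAAAGCCGTCAATCAGCCAGCGGCGCGACTAATGGGCGAAAGCTATGTCTAAACA. The template strand is its reverse complement (complement ACTTCTCATTTCCCACGCTAGCCCCAAGTGCAGTTTCGGCAGTTAGTCGGTCGCCGCGCTGATTACCCGCTTTCGATACAGATTTGT, then reverse).

5'-TGTTTAGACATAGCTTTCGCCCATTAGTCGCGCCGCTGGCTGATTGACGGCTTTGACGTGAACCCCGATCGCACCCTTTACTCTTCA-3'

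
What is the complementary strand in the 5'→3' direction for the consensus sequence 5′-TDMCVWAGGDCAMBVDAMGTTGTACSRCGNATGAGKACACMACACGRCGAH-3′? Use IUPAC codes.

Standard pairs A↔T, G↔C; ambiguity codes pair R↔Y, M↔K, W↔W, S↔S, B↔V, D↔H, N↔N. Complement (AHKGBWTCCHGTKVBHTKCAACATGSYGCNTACTCMTGTGKTGTGCYGCTD), then reverse for 5'→3'.

5'-DTCGYCGTGTKGTGTMCTCATNCGYSGTACAACKTHBVKTGHCCTWBGKHA-3'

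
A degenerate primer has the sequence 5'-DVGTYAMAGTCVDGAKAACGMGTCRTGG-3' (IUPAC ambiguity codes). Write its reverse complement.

5'-CCAYGACKCGTTMTCHBGACTKTRACBH-3'

Standard pairs A↔T, G↔C; ambiguity codes pair R↔Y, M↔K, D↔H, V↔B. Complement (HBCARTKTCAGBHCTMTTGCKCAGYACC), then reverse for 5'→3'.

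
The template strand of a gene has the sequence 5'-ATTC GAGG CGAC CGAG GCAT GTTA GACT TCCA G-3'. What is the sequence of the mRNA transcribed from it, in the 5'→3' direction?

5'-CUGGAAGUCUAACAUGCCUCGGUCGCCUCGAAU-3'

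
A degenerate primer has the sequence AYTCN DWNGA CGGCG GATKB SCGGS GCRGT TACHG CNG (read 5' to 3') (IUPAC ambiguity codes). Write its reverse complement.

Standard pairs A↔T, G↔C; ambiguity codes pair R↔Y, K↔M, W↔W, S↔S, B↔V, D↔H, N↔N. Complement (TRAGNHWNCTGCCGCCTAMVSGCCSCGYCAATGDCGNC), then reverse for 5'→3'.

5'-CNGCDGTAACYGCSCCGSVMATCCGCCGTCNWHNGART-3'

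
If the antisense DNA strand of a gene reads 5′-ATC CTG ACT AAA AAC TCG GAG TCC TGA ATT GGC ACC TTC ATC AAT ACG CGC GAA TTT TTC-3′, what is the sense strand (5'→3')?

5'-GAAAAATTCGCGCGTATTGATGAAGGTGCCAATTCAGGACTCCGAGTTTTTAGTCAGGAT-3'

The coding strand is complementary and antiparallel to the template: take the complement (A↔T, G↔C) and reverse.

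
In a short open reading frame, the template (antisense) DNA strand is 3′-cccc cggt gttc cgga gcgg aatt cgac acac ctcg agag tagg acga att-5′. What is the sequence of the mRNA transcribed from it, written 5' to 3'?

5'-GGGGGCCACAAGGCCUCGCCUUAAGCUGUGUGGAGCUCUCAUCCUGCUUAA-3'

Reading the template 3'→5' as shown, RNA polymerase pairs each base (A→U, T→A, G↔C) to build mRNA 5'→3' directly.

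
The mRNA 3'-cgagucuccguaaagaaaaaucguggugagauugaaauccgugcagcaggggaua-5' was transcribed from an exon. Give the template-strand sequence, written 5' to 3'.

5'-GCTCAGAGGCATTTCTTTTTAGCACCACTCTAACTTTAGGCACGTCGTCCCCTAT-3'

Written 5'→3' the mRNA is AUAGGGGACGACGUGCCUAAAGUUAGAGUGGUGCUAAAAAGAAAUGCCUCUGAGC, so the coding DNA strand is ATAGGGGACGACGTGCCTAAAGTTAGAGTGGTGCTAAAAAGAAATGCCTCTGAGC. The template is its reverse complement.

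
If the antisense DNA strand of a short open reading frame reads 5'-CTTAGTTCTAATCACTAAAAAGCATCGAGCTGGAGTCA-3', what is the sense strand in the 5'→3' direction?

5'-TGACTCCAGCTCGATGCTTTTTAGTGATTAGAACTAAG-3'

The coding strand is complementary and antiparallel to the template: take the complement (A↔T, G↔C) and reverse.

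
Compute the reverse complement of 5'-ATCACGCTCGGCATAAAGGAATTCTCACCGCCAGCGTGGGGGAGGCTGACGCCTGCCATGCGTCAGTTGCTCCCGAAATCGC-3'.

5′-GCGATTTCGGGAGCAACTGACGCATGGCAGGCGTCAGCCTCCCCCACGCTGGCGGTGAGAATTCCTTTATGCCGAGCGTGAT-3′

Complement each base (A↔T, G↔C): TAGTGCGAGCCGTATTTCCTTAAGAGTGGCGGTCGCACCCCCTCCGACTGCGGACGGTACGCAGTCAACGAGGGCTTTAGCG. Then reverse.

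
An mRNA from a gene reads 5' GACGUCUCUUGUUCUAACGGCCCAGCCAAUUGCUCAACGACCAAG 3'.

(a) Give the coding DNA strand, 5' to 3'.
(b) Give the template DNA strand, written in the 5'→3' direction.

(a) 5′-GACGTCTCTTGTTCTAACGGCCCAGCCAATTGCTCAACGACCAAG-3′
(b) 5'-CTTGGTCGTTGAGCAATTGGCTGGGCCGTTAGAACAAGAGACGTC-3'

(a) The coding strand matches the mRNA with U→T.
(b) The template strand is the reverse complement of the coding strand.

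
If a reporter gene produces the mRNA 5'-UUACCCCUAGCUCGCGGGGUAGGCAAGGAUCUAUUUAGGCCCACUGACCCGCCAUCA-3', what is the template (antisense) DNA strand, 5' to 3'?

5′-TGATGGCGGGTCAGTGGGCCTAAATAGATCCTTGCCTACCCCGCGAGCTAGGGGTAA-3′

Replace U with T to get the coding DNA strand: TTACCCCTAGCTCGCGGGGTAGGCAAGGATCTATTTAGGCCCACTGACCCGCCATCA. The template strand is its reverse complement (complement AATGGGGATCGAGCGCCCCATCCGTTCCTAGATAAATCCGGGTGACTGGGCGGTAGT, then reverse).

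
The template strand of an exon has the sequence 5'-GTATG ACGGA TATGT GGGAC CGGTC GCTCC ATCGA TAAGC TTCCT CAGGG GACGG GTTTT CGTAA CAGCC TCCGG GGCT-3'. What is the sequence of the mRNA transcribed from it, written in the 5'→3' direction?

5'-AGCCCCGGAGGCUGUUACGAAAACCCGUCCCCUGAGGAAGCUUAUCGAUGGAGCGACCGGUCCCACAUAUCCGUCAUAC-3'

RNA polymerase reads the template 3'→5' and synthesizes mRNA 5'→3' by base-pairing (A→U, T→A, G↔C). The complement of the template is CATACTGCCTATACACCCTGGCCAGCGAGGTAGCTATTCGAAGGAGTCCCCTGCCCAAAAGCATTGTCGGAGGCCCCGA; antiparallel, so 5'→3' the coding strand is AGCCCCGGAGGCTGTTACGAAAACCCGTCCCCTGAGGAAGCTTATCGATGGAGCGACCGGTCCCACATATCCGTCATAC. Replace T with U for the mRNA.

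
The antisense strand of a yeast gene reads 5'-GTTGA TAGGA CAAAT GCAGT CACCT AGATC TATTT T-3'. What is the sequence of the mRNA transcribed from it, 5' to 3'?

RNA polymerase reads the template 3'→5' and synthesizes mRNA 5'→3' by base-pairing (A→U, T→A, G↔C). The complement of the template is CAACTATCCTGTTTACGTCAGTGGATCTAGATAAAA; antiparallel, so 5'→3' the coding strand is AAAATAGATCTAGGTGACTGCATTTGTCCTATCAAC. Replace T with U for the mRNA.

5'-AAAAUAGAUCUAGGUGACUGCAUUUGUCCUAUCAAC-3'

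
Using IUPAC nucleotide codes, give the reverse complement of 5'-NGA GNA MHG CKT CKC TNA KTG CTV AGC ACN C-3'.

5'-GNGTGCTBAGCAMTNAGMGAMGCDKTNCTCN-3'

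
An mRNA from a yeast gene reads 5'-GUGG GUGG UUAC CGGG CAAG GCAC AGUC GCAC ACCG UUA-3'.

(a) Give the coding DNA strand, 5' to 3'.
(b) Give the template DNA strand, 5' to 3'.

(a) 5′-GTGGGTGGTTACCGGGCAAGGCACAGTCGCACACCGTTA-3′
(b) 5′-TAACGGTGTGCGACTGTGCCTTGCCCGGTAACCACCCAC-3′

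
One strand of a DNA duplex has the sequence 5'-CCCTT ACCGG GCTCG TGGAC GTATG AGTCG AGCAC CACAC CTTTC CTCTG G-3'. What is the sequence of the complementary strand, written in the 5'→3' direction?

The complement of CCCTTACCGGGCTCGTGGACGTATGAGTCGAGCACCACACCTTTCCTCTGG is GGGAATGGCCCGAGCACCTGCATACTCAGCTCGTGGTGTGGAAAGGAGACC (A↔T, G↔C). DNA strands are antiparallel, so the complementary strand runs 3'→5'; reversing gives the 5'→3' form.

5'-CCAGAGGAAAGGTGTGGTGCTCGACTCATACGTCCACGAGCCCGGTAAGGG-3'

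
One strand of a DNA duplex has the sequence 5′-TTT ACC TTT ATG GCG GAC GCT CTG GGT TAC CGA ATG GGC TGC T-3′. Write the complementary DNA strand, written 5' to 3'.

The complement of TTTACCTTTATGGCGGACGCTCTGGGTTACCGAATGGGCTGCT is AAATGGAAATACCGCCTGCGAGACCCAATGGCTTACCCGACGA (A↔T, G↔C). DNA strands are antiparallel, so the complementary strand runs 3'→5'; reversing gives the 5'→3' form.

5'-AGCAGCCCATTCGGTAACCCAGAGCGTCCGCCATAAAGGTAAA-3'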